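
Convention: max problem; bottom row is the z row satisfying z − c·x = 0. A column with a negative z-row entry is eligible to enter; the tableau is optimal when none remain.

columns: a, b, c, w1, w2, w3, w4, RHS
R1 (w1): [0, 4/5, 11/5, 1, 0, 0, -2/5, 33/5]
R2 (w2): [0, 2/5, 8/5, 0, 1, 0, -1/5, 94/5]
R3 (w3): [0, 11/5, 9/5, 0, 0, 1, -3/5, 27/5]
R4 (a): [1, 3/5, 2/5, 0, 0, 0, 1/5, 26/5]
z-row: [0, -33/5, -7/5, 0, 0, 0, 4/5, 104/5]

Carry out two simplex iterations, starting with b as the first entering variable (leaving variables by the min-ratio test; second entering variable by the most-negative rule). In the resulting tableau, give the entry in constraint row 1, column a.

Ratio test on column b — row 1: (33/5)/(4/5) = 33/4; row 2: (94/5)/(2/5) = 47; row 3: (27/5)/(11/5) = 27/11; row 4: (26/5)/(3/5) = 26/3. Minimum is 27/11 at row 3 (w3 leaves); pivot element 11/5.
Divide row 3 by 11/5; eliminate column b from the other rows.
Second iteration: most negative z-row entry is -1 in column w4, so w4 enters.
Ratio test on column w4 — row 1: entry -2/11 ≤ 0; row 2: entry -1/11 ≤ 0; row 3: entry -3/11 ≤ 0; row 4: (41/11)/(4/11) = 41/4. Minimum is 41/4 at row 4 (a leaves); pivot element 4/11.
Divide row 4 by 4/11; eliminate column w4 from the other rows.
After both pivots, the entry at constraint row 1, column a is 1/2.

1/2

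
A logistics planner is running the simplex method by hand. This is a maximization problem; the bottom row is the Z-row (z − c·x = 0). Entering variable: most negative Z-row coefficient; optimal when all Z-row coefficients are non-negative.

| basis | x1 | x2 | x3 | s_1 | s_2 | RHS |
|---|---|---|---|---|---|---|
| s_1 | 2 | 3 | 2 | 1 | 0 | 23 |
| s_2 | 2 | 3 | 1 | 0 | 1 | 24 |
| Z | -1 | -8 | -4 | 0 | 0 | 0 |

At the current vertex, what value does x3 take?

x3 is not in the basis, so in the current basic feasible solution x3 = 0.

0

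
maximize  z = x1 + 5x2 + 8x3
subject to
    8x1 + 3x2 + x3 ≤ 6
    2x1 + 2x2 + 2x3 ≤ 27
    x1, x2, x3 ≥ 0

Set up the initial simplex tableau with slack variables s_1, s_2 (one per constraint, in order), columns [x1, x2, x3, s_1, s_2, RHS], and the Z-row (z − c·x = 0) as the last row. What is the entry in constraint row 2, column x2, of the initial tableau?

Constraint 2 has coefficient 2 on x2.

2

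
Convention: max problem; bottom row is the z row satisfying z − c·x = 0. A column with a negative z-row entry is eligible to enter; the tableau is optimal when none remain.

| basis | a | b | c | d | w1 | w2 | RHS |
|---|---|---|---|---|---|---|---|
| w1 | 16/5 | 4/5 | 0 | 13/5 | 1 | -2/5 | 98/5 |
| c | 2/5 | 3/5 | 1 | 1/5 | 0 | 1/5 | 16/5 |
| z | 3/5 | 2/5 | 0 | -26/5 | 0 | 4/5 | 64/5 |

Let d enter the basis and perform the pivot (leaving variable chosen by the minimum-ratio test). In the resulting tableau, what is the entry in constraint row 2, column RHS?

Ratio test on column d — row 1: (98/5)/(13/5) = 98/13; row 2: (16/5)/(1/5) = 16. Minimum is 98/13 at row 1 (w1 leaves); pivot element 13/5.
Divide row 1 by 13/5; eliminate column d from the other rows.
Row 2 update in column RHS: 16/5 − (1/5)·(98/13) = 22/13.

22/13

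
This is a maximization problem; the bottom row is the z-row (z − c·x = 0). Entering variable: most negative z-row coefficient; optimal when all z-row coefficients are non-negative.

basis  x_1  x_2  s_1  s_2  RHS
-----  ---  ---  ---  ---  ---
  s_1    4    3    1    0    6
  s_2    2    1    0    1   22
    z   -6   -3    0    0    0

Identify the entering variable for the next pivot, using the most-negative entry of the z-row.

x_1

Negative z-row entries: x_1: -6, x_2: -3.
The most negative is -6 in column x_1, so x_1 enters.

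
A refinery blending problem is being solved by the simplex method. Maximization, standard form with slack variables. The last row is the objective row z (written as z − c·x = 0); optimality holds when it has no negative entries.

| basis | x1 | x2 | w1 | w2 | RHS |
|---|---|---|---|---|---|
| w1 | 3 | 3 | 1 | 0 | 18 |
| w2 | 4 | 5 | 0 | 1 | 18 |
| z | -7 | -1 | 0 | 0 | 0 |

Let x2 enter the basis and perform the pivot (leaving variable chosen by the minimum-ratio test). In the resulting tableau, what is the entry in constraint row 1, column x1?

Ratio test on column x2 — row 1: 18/3 = 6; row 2: 18/5 = 18/5. Minimum is 18/5 at row 2 (w2 leaves); pivot element 5.
Divide row 2 by 5; eliminate column x2 from the other rows.
Row 1 update in column x1: 3 − 3·(4/5) = 3/5.

3/5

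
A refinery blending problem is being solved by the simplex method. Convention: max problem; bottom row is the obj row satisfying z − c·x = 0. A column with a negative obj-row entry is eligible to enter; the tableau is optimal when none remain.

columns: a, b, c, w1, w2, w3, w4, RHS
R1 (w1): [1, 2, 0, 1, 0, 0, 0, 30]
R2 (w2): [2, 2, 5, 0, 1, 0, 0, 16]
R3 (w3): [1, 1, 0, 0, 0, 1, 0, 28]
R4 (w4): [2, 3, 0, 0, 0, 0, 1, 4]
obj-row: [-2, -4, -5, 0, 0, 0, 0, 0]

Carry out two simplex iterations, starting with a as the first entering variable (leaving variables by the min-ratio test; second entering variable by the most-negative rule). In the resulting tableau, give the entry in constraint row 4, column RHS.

2

Ratio test on column a — row 1: 30/1 = 30; row 2: 16/2 = 8; row 3: 28/1 = 28; row 4: 4/2 = 2. Minimum is 2 at row 4 (w4 leaves); pivot element 2.
Divide row 4 by 2; eliminate column a from the other rows.
Second iteration: most negative obj-row entry is -5 in column c, so c enters.
Ratio test on column c — row 1: entry 0 ≤ 0; row 2: 12/5 = 12/5; row 3: entry 0 ≤ 0; row 4: entry 0 ≤ 0. Minimum is 12/5 at row 2 (w2 leaves); pivot element 5.
Divide row 2 by 5; eliminate column c from the other rows.
After both pivots, the entry at constraint row 4, column RHS is 2.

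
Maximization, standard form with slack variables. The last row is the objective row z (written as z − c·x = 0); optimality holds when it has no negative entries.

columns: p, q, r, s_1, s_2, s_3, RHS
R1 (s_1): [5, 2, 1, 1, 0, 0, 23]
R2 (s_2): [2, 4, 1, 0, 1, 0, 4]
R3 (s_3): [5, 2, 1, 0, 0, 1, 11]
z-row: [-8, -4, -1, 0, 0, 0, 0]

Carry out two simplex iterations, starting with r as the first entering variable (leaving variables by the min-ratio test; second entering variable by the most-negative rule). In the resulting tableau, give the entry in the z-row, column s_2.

Ratio test on column r — row 1: 23/1 = 23; row 2: 4/1 = 4; row 3: 11/1 = 11. Minimum is 4 at row 2 (s_2 leaves); pivot element 1.
Divide row 2 by 1; eliminate column r from the other rows.
Second iteration: most negative z-row entry is -6 in column p, so p enters.
Ratio test on column p — row 1: 19/3 = 19/3; row 2: 4/2 = 2; row 3: 7/3 = 7/3. Minimum is 2 at row 2 (r leaves); pivot element 2.
Divide row 2 by 2; eliminate column p from the other rows.
After both pivots, the entry at the z-row, column s_2 is 4.

4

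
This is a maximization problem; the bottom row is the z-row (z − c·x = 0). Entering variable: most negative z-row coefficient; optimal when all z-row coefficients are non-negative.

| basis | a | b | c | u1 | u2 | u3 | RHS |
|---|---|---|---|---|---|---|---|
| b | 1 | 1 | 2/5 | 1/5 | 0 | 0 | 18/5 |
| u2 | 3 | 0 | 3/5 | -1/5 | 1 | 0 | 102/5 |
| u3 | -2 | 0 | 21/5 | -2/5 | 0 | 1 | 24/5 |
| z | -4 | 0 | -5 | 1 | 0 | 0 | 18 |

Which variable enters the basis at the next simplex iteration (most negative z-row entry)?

c

Negative z-row entries: a: -4, c: -5.
The most negative is -5 in column c, so c enters.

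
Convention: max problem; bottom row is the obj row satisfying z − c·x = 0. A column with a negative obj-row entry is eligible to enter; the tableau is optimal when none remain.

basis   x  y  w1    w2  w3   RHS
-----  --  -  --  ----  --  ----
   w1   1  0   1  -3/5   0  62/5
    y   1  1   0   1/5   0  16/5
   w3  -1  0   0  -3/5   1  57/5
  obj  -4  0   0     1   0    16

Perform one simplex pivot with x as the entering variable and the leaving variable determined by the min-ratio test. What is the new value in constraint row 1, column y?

-1

Ratio test on column x — row 1: (62/5)/1 = 62/5; row 2: (16/5)/1 = 16/5; row 3: entry -1 ≤ 0. Minimum is 16/5 at row 2 (y leaves); pivot element 1.
Divide row 2 by 1; eliminate column x from the other rows.
Row 1 update in column y: 0 − 1·1 = -1.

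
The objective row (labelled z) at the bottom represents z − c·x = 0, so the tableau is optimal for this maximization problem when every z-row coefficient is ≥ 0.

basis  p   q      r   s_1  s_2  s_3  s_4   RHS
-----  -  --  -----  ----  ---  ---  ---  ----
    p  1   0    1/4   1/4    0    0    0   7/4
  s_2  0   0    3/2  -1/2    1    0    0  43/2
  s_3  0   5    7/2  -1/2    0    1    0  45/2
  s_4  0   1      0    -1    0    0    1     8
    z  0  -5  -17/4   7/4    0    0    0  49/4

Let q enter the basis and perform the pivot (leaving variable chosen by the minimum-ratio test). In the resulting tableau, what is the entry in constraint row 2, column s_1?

Ratio test on column q — row 1: entry 0 ≤ 0; row 2: entry 0 ≤ 0; row 3: (45/2)/5 = 9/2; row 4: 8/1 = 8. Minimum is 9/2 at row 3 (s_3 leaves); pivot element 5.
Divide row 3 by 5; eliminate column q from the other rows.
Row 2 update in column s_1: -1/2 − 0·(-1/10) = -1/2.

-1/2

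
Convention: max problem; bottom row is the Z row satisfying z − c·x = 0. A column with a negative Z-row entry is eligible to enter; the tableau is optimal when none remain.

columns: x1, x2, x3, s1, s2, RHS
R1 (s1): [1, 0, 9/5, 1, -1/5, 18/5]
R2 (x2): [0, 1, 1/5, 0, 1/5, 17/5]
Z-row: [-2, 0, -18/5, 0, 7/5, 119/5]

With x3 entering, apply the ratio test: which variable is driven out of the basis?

Column x3 entries and ratios — s1: (18/5)/(9/5) = 2; x2: (17/5)/(1/5) = 17.
Smallest ratio is 2 in the row of s1, so s1 leaves.

s1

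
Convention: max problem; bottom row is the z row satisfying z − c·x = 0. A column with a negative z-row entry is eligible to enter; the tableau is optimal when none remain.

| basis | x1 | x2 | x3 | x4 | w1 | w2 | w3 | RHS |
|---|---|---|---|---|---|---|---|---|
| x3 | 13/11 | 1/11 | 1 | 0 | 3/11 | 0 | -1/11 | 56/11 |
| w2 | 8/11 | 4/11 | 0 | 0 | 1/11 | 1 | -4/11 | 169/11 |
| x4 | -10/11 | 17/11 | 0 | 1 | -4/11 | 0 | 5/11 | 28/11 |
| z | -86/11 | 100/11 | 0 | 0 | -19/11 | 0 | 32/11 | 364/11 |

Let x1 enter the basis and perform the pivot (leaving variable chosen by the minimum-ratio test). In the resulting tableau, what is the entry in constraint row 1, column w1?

Ratio test on column x1 — row 1: (56/11)/(13/11) = 56/13; row 2: (169/11)/(8/11) = 169/8; row 3: entry -10/11 ≤ 0. Minimum is 56/13 at row 1 (x3 leaves); pivot element 13/11.
Divide row 1 by 13/11; eliminate column x1 from the other rows.
In the new row 1, the w1 entry is the old entry divided by the pivot: (3/11)/(13/11) = 3/13.

3/13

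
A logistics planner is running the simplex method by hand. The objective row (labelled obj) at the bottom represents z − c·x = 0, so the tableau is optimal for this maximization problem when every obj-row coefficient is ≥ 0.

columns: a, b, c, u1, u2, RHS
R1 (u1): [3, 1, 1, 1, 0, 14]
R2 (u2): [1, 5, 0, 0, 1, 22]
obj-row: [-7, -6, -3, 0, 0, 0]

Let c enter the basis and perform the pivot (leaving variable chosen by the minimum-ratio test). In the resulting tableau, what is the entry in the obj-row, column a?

2

Ratio test on column c — row 1: 14/1 = 14; row 2: entry 0 ≤ 0. Minimum is 14 at row 1 (u1 leaves); pivot element 1.
Divide row 1 by 1; eliminate column c from the other rows.
obj-row update in column a: -7 − (-3)·3 = 2.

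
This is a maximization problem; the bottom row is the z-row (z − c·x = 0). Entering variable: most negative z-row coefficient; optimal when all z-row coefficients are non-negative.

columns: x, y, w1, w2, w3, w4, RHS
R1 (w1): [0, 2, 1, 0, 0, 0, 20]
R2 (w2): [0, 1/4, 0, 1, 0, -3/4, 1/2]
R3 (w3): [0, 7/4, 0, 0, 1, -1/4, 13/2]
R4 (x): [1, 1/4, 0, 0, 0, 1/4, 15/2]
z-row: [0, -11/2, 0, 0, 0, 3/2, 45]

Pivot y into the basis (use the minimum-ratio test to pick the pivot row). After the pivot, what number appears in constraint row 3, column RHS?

3

Ratio test on column y — row 1: 20/2 = 10; row 2: (1/2)/(1/4) = 2; row 3: (13/2)/(7/4) = 26/7; row 4: (15/2)/(1/4) = 30. Minimum is 2 at row 2 (w2 leaves); pivot element 1/4.
Divide row 2 by 1/4; eliminate column y from the other rows.
Row 3 update in column RHS: 13/2 − (7/4)·2 = 3.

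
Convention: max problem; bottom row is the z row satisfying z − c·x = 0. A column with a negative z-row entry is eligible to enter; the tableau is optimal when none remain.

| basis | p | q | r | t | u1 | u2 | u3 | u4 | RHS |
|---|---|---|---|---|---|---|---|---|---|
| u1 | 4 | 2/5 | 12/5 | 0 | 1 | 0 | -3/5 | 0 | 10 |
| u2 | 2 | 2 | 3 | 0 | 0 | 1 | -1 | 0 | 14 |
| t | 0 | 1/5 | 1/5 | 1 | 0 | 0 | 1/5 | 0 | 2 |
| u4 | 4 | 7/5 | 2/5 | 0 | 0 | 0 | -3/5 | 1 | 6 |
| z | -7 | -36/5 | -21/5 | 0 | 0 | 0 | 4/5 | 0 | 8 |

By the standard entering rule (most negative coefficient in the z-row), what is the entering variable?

Negative z-row entries: p: -7, q: -36/5, r: -21/5.
The most negative is -36/5 in column q, so q enters.

q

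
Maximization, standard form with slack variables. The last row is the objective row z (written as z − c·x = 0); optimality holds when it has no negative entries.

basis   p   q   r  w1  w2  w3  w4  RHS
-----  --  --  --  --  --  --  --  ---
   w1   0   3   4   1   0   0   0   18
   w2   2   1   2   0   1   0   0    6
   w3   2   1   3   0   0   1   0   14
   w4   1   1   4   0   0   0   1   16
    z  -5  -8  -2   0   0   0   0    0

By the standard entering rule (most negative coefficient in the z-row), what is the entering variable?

Negative z-row entries: p: -5, q: -8, r: -2.
The most negative is -8 in column q, so q enters.

q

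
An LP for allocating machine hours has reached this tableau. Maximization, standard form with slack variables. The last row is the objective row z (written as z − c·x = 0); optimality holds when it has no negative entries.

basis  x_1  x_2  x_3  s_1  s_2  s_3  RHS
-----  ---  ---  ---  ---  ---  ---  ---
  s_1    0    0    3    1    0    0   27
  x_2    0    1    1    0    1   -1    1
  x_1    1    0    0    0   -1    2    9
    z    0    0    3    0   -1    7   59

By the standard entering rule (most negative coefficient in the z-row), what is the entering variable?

Negative z-row entries: s_2: -1.
The most negative is -1 in column s_2, so s_2 enters.

s_2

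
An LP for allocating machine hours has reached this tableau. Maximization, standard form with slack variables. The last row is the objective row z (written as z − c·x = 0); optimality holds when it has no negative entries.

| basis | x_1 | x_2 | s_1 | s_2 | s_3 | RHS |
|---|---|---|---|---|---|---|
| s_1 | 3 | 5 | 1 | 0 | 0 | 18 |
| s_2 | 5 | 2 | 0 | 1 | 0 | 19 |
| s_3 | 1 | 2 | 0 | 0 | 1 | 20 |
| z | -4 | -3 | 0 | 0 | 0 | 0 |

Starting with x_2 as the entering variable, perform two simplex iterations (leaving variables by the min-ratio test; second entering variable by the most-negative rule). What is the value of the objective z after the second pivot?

Ratio test on column x_2 — row 1: 18/5 = 18/5; row 2: 19/2 = 19/2; row 3: 20/2 = 10. Minimum is 18/5 at row 1 (s_1 leaves); pivot element 5.
Pivot on row 1; the z-row RHS becomes 0 − (-3)·(18/5) = 54/5.
Next entering variable (most negative z-row entry -11/5): x_1.
Ratio test on column x_1 — row 1: (18/5)/(3/5) = 6; row 2: (59/5)/(19/5) = 59/19; row 3: entry -1/5 ≤ 0. Minimum is 59/19 at row 2 (s_2 leaves); pivot element 19/5.
After the second pivot the z-row RHS is 54/5 − (-11/5)·(59/19) = 335/19.

335/19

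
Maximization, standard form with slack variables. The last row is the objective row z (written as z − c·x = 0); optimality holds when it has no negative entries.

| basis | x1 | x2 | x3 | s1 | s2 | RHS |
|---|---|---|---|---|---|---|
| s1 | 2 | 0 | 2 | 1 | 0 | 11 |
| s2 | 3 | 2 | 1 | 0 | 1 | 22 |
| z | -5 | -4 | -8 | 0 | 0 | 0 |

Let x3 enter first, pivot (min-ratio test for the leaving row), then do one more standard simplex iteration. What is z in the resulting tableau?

Ratio test on column x3 — row 1: 11/2 = 11/2; row 2: 22/1 = 22. Minimum is 11/2 at row 1 (s1 leaves); pivot element 2.
Pivot on row 1; the z-row RHS becomes 0 − (-8)·(11/2) = 44.
Next entering variable (most negative z-row entry -4): x2.
Ratio test on column x2 — row 1: entry 0 ≤ 0; row 2: (33/2)/2 = 33/4. Minimum is 33/4 at row 2 (s2 leaves); pivot element 2.
After the second pivot the z-row RHS is 44 − (-4)·(33/4) = 77.

77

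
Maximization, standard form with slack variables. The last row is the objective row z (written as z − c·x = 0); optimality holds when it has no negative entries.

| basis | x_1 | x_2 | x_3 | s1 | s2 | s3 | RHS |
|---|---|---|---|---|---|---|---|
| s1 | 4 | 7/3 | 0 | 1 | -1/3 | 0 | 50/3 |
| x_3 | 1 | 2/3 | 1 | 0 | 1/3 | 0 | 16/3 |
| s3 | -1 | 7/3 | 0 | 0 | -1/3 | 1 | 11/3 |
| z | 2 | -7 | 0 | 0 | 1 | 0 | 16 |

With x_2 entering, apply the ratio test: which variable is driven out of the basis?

Column x_2 entries and ratios — s1: (50/3)/(7/3) = 50/7; x_3: (16/3)/(2/3) = 8; s3: (11/3)/(7/3) = 11/7.
Smallest ratio is 11/7 in the row of s3, so s3 leaves.

s3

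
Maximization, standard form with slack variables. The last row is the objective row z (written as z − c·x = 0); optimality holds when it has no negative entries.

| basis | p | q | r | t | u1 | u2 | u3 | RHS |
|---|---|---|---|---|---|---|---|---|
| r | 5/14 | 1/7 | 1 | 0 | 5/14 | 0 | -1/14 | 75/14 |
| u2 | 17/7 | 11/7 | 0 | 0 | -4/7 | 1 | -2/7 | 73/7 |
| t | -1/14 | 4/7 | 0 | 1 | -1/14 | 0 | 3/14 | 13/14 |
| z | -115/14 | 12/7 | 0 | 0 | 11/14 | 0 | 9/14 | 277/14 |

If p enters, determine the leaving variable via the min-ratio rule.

Column p entries and ratios — r: (75/14)/(5/14) = 15; u2: (73/7)/(17/7) = 73/17; t: -1/14 ≤ 0, skip.
Smallest ratio is 73/17 in the row of u2, so u2 leaves.

u2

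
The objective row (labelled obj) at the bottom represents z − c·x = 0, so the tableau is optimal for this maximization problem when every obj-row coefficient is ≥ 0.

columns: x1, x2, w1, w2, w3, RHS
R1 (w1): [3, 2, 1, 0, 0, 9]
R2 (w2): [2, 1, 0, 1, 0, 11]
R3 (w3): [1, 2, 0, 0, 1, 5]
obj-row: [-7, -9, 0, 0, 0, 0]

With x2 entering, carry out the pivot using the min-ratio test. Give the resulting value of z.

Ratio test on column x2 — row 1: 9/2 = 9/2; row 2: 11/1 = 11; row 3: 5/2 = 5/2. Minimum is 5/2 at row 3 (w3 leaves); pivot element 2.
Pivot on row 3; the obj-row RHS becomes 0 − (-9)·(5/2) = 45/2.

45/2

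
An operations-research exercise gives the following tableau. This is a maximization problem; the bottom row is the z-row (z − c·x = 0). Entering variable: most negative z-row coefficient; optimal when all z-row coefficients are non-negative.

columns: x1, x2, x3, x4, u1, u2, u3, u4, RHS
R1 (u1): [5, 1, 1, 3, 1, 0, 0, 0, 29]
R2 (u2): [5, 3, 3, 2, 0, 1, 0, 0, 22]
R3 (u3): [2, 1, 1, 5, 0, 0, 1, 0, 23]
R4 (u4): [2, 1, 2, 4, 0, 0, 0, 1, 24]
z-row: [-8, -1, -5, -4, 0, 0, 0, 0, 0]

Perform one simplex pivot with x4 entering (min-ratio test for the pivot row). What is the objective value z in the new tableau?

92/5

Ratio test on column x4 — row 1: 29/3 = 29/3; row 2: 22/2 = 11; row 3: 23/5 = 23/5; row 4: 24/4 = 6. Minimum is 23/5 at row 3 (u3 leaves); pivot element 5.
Pivot on row 3; the z-row RHS becomes 0 − (-4)·(23/5) = 92/5.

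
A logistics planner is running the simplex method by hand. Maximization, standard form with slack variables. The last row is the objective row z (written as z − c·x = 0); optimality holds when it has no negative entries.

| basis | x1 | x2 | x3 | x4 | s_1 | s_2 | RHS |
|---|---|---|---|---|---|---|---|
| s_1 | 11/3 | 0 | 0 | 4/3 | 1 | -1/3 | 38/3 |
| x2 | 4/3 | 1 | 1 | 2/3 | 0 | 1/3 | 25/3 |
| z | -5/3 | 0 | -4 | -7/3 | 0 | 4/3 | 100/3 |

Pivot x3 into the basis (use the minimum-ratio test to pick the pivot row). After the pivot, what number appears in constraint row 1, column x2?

0

Ratio test on column x3 — row 1: entry 0 ≤ 0; row 2: (25/3)/1 = 25/3. Minimum is 25/3 at row 2 (x2 leaves); pivot element 1.
Divide row 2 by 1; eliminate column x3 from the other rows.
Row 1 update in column x2: 0 − 0·1 = 0.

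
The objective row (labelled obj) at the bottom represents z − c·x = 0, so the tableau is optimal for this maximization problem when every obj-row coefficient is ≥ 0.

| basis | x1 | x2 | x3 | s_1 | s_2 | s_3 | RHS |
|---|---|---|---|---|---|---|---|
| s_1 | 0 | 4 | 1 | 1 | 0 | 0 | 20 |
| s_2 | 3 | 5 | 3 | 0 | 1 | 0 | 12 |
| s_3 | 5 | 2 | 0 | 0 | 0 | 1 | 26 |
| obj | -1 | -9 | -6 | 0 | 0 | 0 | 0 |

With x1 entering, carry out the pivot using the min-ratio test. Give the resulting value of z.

4

Ratio test on column x1 — row 1: entry 0 ≤ 0; row 2: 12/3 = 4; row 3: 26/5 = 26/5. Minimum is 4 at row 2 (s_2 leaves); pivot element 3.
Pivot on row 2; the obj-row RHS becomes 0 − (-1)·4 = 4.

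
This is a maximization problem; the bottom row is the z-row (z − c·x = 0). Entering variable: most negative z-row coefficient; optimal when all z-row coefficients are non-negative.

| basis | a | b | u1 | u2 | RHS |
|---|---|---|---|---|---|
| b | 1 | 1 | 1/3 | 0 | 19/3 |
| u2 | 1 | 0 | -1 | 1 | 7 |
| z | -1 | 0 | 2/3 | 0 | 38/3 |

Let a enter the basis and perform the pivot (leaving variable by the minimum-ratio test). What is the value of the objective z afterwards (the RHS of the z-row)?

19

Ratio test on column a — row 1: (19/3)/1 = 19/3; row 2: 7/1 = 7. Minimum is 19/3 at row 1 (b leaves); pivot element 1.
Pivot on row 1; the z-row RHS becomes 38/3 − (-1)·(19/3) = 19.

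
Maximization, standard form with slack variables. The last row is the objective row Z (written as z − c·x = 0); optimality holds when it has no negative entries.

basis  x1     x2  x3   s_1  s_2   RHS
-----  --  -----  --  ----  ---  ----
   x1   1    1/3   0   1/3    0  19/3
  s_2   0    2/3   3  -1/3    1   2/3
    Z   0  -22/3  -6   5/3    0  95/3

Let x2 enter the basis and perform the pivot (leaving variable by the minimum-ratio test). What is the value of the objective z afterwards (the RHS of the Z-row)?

39

Ratio test on column x2 — row 1: (19/3)/(1/3) = 19; row 2: (2/3)/(2/3) = 1. Minimum is 1 at row 2 (s_2 leaves); pivot element 2/3.
Pivot on row 2; the Z-row RHS becomes 95/3 − (-22/3)·1 = 39.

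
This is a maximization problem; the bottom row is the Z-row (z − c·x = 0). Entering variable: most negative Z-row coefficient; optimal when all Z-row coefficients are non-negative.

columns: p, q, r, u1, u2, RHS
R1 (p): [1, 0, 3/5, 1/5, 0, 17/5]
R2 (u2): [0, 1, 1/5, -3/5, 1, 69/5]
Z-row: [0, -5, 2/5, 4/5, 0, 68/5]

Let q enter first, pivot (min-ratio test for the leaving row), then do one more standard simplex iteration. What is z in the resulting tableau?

Ratio test on column q — row 1: entry 0 ≤ 0; row 2: (69/5)/1 = 69/5. Minimum is 69/5 at row 2 (u2 leaves); pivot element 1.
Pivot on row 2; the Z-row RHS becomes 68/5 − (-5)·(69/5) = 413/5.
Next entering variable (most negative Z-row entry -11/5): u1.
Ratio test on column u1 — row 1: (17/5)/(1/5) = 17; row 2: entry -3/5 ≤ 0. Minimum is 17 at row 1 (p leaves); pivot element 1/5.
After the second pivot the Z-row RHS is 413/5 − (-11/5)·17 = 120.

120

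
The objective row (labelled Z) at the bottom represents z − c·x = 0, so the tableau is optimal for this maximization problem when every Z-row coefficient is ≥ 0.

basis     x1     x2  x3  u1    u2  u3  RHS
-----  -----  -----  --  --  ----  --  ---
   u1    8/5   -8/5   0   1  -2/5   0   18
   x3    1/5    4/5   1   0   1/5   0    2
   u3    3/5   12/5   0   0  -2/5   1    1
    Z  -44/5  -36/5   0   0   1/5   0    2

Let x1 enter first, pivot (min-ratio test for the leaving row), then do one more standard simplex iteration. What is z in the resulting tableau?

45

Ratio test on column x1 — row 1: 18/(8/5) = 45/4; row 2: 2/(1/5) = 10; row 3: 1/(3/5) = 5/3. Minimum is 5/3 at row 3 (u3 leaves); pivot element 3/5.
Pivot on row 3; the Z-row RHS becomes 2 − (-44/5)·(5/3) = 50/3.
Next entering variable (most negative Z-row entry -17/3): u2.
Ratio test on column u2 — row 1: (46/3)/(2/3) = 23; row 2: (5/3)/(1/3) = 5; row 3: entry -2/3 ≤ 0. Minimum is 5 at row 2 (x3 leaves); pivot element 1/3.
After the second pivot the Z-row RHS is 50/3 − (-17/3)·5 = 45.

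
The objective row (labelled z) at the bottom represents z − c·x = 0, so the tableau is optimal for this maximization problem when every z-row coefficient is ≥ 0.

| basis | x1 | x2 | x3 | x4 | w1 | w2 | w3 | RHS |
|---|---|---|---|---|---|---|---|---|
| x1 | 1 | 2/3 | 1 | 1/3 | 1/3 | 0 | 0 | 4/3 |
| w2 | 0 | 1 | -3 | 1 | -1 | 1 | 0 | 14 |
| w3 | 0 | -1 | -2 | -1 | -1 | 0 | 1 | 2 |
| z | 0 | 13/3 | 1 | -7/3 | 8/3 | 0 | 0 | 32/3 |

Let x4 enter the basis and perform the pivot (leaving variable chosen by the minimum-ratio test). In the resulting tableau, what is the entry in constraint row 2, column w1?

Ratio test on column x4 — row 1: (4/3)/(1/3) = 4; row 2: 14/1 = 14; row 3: entry -1 ≤ 0. Minimum is 4 at row 1 (x1 leaves); pivot element 1/3.
Divide row 1 by 1/3; eliminate column x4 from the other rows.
Row 2 update in column w1: -1 − 1·1 = -2.

-2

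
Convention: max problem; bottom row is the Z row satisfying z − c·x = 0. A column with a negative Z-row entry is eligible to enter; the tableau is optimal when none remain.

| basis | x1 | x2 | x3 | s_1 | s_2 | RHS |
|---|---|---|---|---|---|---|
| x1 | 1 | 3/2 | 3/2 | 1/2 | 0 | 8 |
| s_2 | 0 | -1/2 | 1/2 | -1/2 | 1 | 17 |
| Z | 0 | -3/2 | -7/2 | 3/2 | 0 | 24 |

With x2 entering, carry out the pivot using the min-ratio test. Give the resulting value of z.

32

Ratio test on column x2 — row 1: 8/(3/2) = 16/3; row 2: entry -1/2 ≤ 0. Minimum is 16/3 at row 1 (x1 leaves); pivot element 3/2.
Pivot on row 1; the Z-row RHS becomes 24 − (-3/2)·(16/3) = 32.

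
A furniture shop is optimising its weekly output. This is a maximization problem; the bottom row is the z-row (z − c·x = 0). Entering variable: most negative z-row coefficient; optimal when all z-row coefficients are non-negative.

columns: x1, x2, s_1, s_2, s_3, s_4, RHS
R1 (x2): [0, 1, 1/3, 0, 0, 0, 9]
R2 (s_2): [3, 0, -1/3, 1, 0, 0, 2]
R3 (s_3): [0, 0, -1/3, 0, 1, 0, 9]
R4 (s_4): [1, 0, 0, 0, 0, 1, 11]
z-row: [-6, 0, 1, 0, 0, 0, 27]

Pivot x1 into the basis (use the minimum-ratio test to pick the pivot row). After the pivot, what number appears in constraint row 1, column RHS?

9

Ratio test on column x1 — row 1: entry 0 ≤ 0; row 2: 2/3 = 2/3; row 3: entry 0 ≤ 0; row 4: 11/1 = 11. Minimum is 2/3 at row 2 (s_2 leaves); pivot element 3.
Divide row 2 by 3; eliminate column x1 from the other rows.
Row 1 update in column RHS: 9 − 0·(2/3) = 9.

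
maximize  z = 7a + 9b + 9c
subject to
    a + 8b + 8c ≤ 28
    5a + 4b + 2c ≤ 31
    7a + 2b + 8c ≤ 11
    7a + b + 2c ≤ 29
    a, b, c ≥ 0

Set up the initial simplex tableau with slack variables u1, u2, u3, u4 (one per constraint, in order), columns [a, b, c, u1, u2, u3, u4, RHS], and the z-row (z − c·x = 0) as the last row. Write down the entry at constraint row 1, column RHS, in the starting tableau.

28

The RHS of constraint 1 is b_1 = 28.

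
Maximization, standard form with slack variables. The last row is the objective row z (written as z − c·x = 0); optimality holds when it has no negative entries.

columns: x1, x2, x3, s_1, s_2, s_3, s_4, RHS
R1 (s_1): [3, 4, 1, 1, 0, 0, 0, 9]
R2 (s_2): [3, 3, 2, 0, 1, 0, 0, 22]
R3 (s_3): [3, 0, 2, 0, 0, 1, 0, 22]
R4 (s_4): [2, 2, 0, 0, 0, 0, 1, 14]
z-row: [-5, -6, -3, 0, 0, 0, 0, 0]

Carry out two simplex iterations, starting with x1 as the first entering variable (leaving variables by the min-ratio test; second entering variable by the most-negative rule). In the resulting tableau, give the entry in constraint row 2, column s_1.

Ratio test on column x1 — row 1: 9/3 = 3; row 2: 22/3 = 22/3; row 3: 22/3 = 22/3; row 4: 14/2 = 7. Minimum is 3 at row 1 (s_1 leaves); pivot element 3.
Divide row 1 by 3; eliminate column x1 from the other rows.
Second iteration: most negative z-row entry is -4/3 in column x3, so x3 enters.
Ratio test on column x3 — row 1: 3/(1/3) = 9; row 2: 13/1 = 13; row 3: 13/1 = 13; row 4: entry -2/3 ≤ 0. Minimum is 9 at row 1 (x1 leaves); pivot element 1/3.
Divide row 1 by 1/3; eliminate column x3 from the other rows.
After both pivots, the entry at constraint row 2, column s_1 is -2.

-2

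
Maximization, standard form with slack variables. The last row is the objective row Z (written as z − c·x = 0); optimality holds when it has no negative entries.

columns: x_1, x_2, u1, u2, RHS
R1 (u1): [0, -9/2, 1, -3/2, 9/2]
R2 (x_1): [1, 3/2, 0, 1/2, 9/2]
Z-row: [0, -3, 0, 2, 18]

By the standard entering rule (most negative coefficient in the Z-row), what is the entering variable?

Negative Z-row entries: x_2: -3.
The most negative is -3 in column x_2, so x_2 enters.

x_2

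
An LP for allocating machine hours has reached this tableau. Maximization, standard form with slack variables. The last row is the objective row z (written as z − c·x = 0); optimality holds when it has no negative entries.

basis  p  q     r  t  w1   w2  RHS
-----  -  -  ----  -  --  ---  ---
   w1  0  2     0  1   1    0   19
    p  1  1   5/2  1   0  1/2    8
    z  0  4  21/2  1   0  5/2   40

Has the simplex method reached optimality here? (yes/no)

yes

Every z-row coefficient is ≥ 0, so the tableau is optimal.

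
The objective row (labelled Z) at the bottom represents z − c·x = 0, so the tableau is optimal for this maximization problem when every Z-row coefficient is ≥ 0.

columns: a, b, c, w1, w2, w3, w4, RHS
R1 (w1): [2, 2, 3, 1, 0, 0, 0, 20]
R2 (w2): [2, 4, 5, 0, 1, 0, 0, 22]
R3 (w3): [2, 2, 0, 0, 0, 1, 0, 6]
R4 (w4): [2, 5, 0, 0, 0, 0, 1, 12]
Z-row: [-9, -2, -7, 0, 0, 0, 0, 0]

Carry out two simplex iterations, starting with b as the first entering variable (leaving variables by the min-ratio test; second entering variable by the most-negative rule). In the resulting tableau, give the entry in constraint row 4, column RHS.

2

Ratio test on column b — row 1: 20/2 = 10; row 2: 22/4 = 11/2; row 3: 6/2 = 3; row 4: 12/5 = 12/5. Minimum is 12/5 at row 4 (w4 leaves); pivot element 5.
Divide row 4 by 5; eliminate column b from the other rows.
Second iteration: most negative Z-row entry is -41/5 in column a, so a enters.
Ratio test on column a — row 1: (76/5)/(6/5) = 38/3; row 2: (62/5)/(2/5) = 31; row 3: (6/5)/(6/5) = 1; row 4: (12/5)/(2/5) = 6. Minimum is 1 at row 3 (w3 leaves); pivot element 6/5.
Divide row 3 by 6/5; eliminate column a from the other rows.
After both pivots, the entry at constraint row 4, column RHS is 2.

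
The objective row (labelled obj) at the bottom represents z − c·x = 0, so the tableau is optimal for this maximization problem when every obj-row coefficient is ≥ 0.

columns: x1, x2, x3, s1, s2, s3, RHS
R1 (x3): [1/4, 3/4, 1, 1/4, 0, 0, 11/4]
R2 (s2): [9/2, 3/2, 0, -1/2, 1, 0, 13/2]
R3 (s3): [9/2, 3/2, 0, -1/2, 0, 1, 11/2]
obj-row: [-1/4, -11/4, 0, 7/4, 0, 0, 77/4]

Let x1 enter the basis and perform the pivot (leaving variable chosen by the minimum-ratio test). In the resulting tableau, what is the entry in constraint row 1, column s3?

-1/18

Ratio test on column x1 — row 1: (11/4)/(1/4) = 11; row 2: (13/2)/(9/2) = 13/9; row 3: (11/2)/(9/2) = 11/9. Minimum is 11/9 at row 3 (s3 leaves); pivot element 9/2.
Divide row 3 by 9/2; eliminate column x1 from the other rows.
Row 1 update in column s3: 0 − (1/4)·(2/9) = -1/18.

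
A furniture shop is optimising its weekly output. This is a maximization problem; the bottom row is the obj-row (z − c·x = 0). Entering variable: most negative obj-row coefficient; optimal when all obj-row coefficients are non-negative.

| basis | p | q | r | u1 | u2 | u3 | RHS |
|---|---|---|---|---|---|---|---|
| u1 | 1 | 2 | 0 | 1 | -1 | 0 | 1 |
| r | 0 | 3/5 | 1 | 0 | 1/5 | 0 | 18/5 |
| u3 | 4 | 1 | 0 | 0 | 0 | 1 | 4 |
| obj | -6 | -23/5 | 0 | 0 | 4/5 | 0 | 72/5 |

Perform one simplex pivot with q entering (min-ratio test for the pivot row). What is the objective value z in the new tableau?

Ratio test on column q — row 1: 1/2 = 1/2; row 2: (18/5)/(3/5) = 6; row 3: 4/1 = 4. Minimum is 1/2 at row 1 (u1 leaves); pivot element 2.
Pivot on row 1; the obj-row RHS becomes 72/5 − (-23/5)·(1/2) = 167/10.

167/10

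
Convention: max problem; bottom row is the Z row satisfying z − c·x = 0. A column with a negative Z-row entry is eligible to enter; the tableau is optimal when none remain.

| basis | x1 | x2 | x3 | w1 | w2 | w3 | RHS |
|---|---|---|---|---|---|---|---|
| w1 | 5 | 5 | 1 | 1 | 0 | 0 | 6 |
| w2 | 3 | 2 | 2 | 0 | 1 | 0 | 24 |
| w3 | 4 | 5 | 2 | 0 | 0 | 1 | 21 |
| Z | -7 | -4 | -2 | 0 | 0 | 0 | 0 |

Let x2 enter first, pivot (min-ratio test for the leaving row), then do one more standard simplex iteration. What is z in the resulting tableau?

Ratio test on column x2 — row 1: 6/5 = 6/5; row 2: 24/2 = 12; row 3: 21/5 = 21/5. Minimum is 6/5 at row 1 (w1 leaves); pivot element 5.
Pivot on row 1; the Z-row RHS becomes 0 − (-4)·(6/5) = 24/5.
Next entering variable (most negative Z-row entry -3): x1.
Ratio test on column x1 — row 1: (6/5)/1 = 6/5; row 2: (108/5)/1 = 108/5; row 3: entry -1 ≤ 0. Minimum is 6/5 at row 1 (x2 leaves); pivot element 1.
After the second pivot the Z-row RHS is 24/5 − (-3)·(6/5) = 42/5.

42/5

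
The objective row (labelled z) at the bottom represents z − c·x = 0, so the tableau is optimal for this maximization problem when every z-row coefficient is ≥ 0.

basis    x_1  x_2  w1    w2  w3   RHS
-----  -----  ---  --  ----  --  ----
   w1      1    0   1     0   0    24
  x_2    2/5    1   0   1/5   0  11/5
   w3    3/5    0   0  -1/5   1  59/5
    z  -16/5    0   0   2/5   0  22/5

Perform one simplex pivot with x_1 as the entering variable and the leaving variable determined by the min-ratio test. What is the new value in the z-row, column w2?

Ratio test on column x_1 — row 1: 24/1 = 24; row 2: (11/5)/(2/5) = 11/2; row 3: (59/5)/(3/5) = 59/3. Minimum is 11/2 at row 2 (x_2 leaves); pivot element 2/5.
Divide row 2 by 2/5; eliminate column x_1 from the other rows.
z-row update in column w2: 2/5 − (-16/5)·(1/2) = 2.

2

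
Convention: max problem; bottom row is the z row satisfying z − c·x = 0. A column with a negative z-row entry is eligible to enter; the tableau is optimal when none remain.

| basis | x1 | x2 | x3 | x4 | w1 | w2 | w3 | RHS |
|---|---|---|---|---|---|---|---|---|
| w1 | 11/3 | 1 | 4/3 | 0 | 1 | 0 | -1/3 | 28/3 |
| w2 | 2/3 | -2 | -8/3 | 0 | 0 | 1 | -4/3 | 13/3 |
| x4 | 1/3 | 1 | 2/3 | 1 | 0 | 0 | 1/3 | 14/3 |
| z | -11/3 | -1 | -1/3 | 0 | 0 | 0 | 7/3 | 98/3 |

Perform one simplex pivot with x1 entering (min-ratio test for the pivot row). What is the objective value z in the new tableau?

Ratio test on column x1 — row 1: (28/3)/(11/3) = 28/11; row 2: (13/3)/(2/3) = 13/2; row 3: (14/3)/(1/3) = 14. Minimum is 28/11 at row 1 (w1 leaves); pivot element 11/3.
Pivot on row 1; the z-row RHS becomes 98/3 − (-11/3)·(28/11) = 42.

42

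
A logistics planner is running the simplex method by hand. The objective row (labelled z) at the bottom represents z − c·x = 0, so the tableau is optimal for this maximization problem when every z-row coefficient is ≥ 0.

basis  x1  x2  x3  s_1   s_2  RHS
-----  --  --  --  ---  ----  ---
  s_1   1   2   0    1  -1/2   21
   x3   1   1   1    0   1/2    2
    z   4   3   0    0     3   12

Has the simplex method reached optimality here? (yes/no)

yes

Every z-row coefficient is ≥ 0, so the tableau is optimal.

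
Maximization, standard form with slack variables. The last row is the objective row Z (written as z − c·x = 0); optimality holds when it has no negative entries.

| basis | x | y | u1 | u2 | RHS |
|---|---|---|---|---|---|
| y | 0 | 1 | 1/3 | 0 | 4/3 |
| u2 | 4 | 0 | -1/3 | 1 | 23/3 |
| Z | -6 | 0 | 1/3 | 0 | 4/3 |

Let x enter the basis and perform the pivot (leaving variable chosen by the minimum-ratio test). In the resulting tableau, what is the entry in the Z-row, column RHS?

77/6

Ratio test on column x — row 1: entry 0 ≤ 0; row 2: (23/3)/4 = 23/12. Minimum is 23/12 at row 2 (u2 leaves); pivot element 4.
Divide row 2 by 4; eliminate column x from the other rows.
Z-row update in column RHS: 4/3 − (-6)·(23/12) = 77/6.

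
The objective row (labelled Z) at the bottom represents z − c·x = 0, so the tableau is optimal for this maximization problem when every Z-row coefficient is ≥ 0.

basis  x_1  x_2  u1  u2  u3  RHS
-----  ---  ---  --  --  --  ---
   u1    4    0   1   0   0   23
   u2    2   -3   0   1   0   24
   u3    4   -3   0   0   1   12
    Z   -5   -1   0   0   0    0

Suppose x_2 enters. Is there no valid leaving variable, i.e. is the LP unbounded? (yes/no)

Every constraint-row entry in column x_2 is ≤ 0, so increasing x_2 is unbounded.

yes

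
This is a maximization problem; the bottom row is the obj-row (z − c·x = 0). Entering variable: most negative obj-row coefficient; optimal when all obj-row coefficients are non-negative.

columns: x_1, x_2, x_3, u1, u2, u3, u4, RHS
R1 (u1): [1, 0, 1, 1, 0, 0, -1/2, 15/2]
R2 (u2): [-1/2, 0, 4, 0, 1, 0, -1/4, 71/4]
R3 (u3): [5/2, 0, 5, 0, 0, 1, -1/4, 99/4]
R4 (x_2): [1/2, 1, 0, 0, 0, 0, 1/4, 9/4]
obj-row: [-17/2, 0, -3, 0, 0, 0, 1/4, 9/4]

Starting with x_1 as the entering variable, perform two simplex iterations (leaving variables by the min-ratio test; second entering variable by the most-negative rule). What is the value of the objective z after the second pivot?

Ratio test on column x_1 — row 1: (15/2)/1 = 15/2; row 2: entry -1/2 ≤ 0; row 3: (99/4)/(5/2) = 99/10; row 4: (9/4)/(1/2) = 9/2. Minimum is 9/2 at row 4 (x_2 leaves); pivot element 1/2.
Pivot on row 4; the obj-row RHS becomes 9/4 − (-17/2)·(9/2) = 81/2.
Next entering variable (most negative obj-row entry -3): x_3.
Ratio test on column x_3 — row 1: 3/1 = 3; row 2: 20/4 = 5; row 3: (27/2)/5 = 27/10; row 4: entry 0 ≤ 0. Minimum is 27/10 at row 3 (u3 leaves); pivot element 5.
After the second pivot the obj-row RHS is 81/2 − (-3)·(27/10) = 243/5.

243/5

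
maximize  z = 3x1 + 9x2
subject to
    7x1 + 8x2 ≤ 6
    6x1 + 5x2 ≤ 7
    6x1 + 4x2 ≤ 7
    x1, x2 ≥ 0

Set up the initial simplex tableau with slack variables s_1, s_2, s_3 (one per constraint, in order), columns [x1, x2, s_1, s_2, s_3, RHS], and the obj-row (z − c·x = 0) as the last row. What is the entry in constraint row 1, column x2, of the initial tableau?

8

Constraint 1 has coefficient 8 on x2.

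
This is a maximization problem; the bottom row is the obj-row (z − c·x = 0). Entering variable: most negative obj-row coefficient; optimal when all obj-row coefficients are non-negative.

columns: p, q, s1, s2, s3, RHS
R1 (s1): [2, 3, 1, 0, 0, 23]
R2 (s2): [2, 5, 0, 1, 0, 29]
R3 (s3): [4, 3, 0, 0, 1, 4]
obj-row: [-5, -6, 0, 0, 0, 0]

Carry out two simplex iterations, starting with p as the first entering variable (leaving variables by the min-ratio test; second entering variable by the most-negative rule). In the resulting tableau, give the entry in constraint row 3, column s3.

1/3

Ratio test on column p — row 1: 23/2 = 23/2; row 2: 29/2 = 29/2; row 3: 4/4 = 1. Minimum is 1 at row 3 (s3 leaves); pivot element 4.
Divide row 3 by 4; eliminate column p from the other rows.
Second iteration: most negative obj-row entry is -9/4 in column q, so q enters.
Ratio test on column q — row 1: 21/(3/2) = 14; row 2: 27/(7/2) = 54/7; row 3: 1/(3/4) = 4/3. Minimum is 4/3 at row 3 (p leaves); pivot element 3/4.
Divide row 3 by 3/4; eliminate column q from the other rows.
After both pivots, the entry at constraint row 3, column s3 is 1/3.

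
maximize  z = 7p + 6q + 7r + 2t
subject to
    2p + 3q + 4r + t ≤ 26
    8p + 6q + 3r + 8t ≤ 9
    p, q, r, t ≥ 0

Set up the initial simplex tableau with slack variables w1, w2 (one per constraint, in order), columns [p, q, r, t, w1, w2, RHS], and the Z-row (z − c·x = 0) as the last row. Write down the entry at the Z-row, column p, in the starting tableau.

The Z-row carries the negated objective coefficients: the p entry is -7.

-7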